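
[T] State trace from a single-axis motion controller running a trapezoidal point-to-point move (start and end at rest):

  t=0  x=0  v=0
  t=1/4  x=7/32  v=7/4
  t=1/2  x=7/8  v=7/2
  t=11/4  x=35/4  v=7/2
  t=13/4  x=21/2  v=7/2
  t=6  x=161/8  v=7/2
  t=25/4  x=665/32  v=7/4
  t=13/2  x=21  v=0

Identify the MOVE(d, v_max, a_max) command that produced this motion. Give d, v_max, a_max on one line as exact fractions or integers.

final state: t=13/2, x=21, v=0 → d = 21
a_max = (7/4−0)/(1/4−0) = 7
max v = 7/2 over t∈[1/2,6] → v_max = 7/2
check: 7/2·(1/2+11/2) = 21 ✓

d=21 v_max=7/2 a_max=7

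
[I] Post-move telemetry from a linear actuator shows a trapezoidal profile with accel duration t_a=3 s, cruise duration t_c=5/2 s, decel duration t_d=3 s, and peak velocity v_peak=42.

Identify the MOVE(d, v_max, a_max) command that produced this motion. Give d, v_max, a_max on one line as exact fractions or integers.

a_max = 42/3 = 14
d_a = ½·42·3 = 63; d_c = 42·5/2 = 105
d = 2·63 + 105 = 231
t_c = 5/2 > 0 so v_max = 42

d=231 v_max=42 a_max=14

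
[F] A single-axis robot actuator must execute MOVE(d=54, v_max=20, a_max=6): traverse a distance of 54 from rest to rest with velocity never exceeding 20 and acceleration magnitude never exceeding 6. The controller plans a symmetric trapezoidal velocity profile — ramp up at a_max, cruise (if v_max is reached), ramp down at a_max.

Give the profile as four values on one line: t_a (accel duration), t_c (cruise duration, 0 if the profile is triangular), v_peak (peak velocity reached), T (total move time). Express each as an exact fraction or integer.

t_a=3 t_c=0 v_peak=18 T=6

vₘ²/aₘ = 20²/6 = 200/3
54 < 200/3 so t_c = 0
v_peak = √(54·6) = √324 = 18
t_a = 18/6 = 3; t_c = 0
T = 2·3 = 6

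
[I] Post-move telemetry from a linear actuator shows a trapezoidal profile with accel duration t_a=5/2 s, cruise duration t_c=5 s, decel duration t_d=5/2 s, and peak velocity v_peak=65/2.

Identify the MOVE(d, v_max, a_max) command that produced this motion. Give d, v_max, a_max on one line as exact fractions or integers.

a_max = (65/2)/(5/2) = 13
d_a = ½·65/2·5/2 = 325/8; d_c = 65/2·5 = 325/2
d = 2·325/8 + 325/2 = 975/4
t_c = 5 > 0 ⇒ limit active, v_max = 65/2

d=975/4 v_max=65/2 a_max=13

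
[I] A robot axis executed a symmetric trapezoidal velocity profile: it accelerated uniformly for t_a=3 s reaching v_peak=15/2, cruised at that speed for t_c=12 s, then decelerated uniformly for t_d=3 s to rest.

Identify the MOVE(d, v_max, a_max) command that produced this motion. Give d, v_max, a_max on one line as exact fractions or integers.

d=225/2 v_max=15/2 a_max=5/2

a_max = (15/2)/3 = 5/2
d_a = ½·15/2·3 = 45/4; d_c = 15/2·12 = 90
d = 2·45/4 + 90 = 225/2
t_c = 12 > 0 so v_max = 15/2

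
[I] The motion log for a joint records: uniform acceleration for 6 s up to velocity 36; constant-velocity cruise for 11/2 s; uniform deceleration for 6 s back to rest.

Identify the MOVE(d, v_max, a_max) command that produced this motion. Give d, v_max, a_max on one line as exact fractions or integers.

a_max = 36/6 = 6
d_a = ½·36·6 = 108; d_c = 36·11/2 = 198
d = 2·108 + 198 = 414
t_c = 11/2 > 0 ⇒ limit active, v_max = 36

d=414 v_max=36 a_max=6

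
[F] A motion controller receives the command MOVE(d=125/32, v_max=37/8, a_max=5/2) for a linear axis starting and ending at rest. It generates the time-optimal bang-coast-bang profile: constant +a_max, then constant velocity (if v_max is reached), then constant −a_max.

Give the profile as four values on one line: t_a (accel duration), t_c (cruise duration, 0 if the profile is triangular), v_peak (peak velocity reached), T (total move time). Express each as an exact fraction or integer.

t_a=5/4 t_c=0 v_peak=25/8 T=5/2

v_max²/a_max = (37/8)²/(5/2) = 1369/160
125/32 < 1369/160 ⇒ no cruise
v_peak = √(125/32·5/2) = √(625/64) = 25/8
t_a = (25/8)/(5/2) = 5/4; t_c = 0
T = 2·5/4 = 5/2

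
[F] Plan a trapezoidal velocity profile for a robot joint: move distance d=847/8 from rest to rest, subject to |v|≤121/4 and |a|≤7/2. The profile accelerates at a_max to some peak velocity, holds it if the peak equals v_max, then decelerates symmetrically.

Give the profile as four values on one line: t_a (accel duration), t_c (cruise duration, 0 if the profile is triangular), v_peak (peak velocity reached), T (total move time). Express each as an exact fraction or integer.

t_a=11/2 t_c=0 v_peak=77/4 T=11

v_max²/a_max = (121/4)²/(7/2) = 14641/56
847/8 < 14641/56 ⇒ no cruise
v_peak = √(847/8·7/2) = √(5929/16) = 77/4
t_a = (77/4)/(7/2) = 11/2; t_c = 0
T = 2·11/2 = 11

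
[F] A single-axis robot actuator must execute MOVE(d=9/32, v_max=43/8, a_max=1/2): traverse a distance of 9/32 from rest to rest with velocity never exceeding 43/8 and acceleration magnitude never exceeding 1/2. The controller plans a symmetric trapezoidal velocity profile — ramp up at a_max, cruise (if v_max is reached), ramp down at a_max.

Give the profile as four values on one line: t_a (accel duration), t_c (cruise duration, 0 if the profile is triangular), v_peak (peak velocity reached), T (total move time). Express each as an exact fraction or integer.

t_a=3/4 t_c=0 v_peak=3/8 T=3/2

v_max²/a_max = (43/8)²/(1/2) = 1849/32
9/32 < 1849/32 ⇒ no cruise
v_peak = √(9/32·1/2) = √(9/64) = 3/8
t_a = (3/8)/(1/2) = 3/4; t_c = 0
T = 2·3/4 = 3/2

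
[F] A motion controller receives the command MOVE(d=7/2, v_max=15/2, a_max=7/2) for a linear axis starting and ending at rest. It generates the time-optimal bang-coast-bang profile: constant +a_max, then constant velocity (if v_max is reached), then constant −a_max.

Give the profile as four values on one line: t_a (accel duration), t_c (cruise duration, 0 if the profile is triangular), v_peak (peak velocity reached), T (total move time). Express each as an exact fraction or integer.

t_a=1 t_c=0 v_peak=7/2 T=2

(v_max)²/a_max = (15/2)²/(7/2) = 225/14
7/2 < 225/14 so t_c = 0
v_peak = √(7/2·7/2) = √(49/4) = 7/2
t_a = (7/2)/(7/2) = 1; t_c = 0
T = 2·1 = 2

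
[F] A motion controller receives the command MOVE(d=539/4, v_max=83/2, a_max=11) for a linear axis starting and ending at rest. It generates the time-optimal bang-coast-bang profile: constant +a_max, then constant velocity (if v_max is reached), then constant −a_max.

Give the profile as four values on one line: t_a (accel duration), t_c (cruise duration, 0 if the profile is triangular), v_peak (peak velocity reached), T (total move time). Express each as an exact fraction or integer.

(v_max)²/a_max = (83/2)²/11 = 6889/44
539/4 < 6889/44 → triangular
v_peak = √(539/4·11) = √(5929/4) = 77/2
t_a = (77/2)/11 = 7/2; t_c = 0
T = 2·7/2 = 7

t_a=7/2 t_c=0 v_peak=77/2 T=7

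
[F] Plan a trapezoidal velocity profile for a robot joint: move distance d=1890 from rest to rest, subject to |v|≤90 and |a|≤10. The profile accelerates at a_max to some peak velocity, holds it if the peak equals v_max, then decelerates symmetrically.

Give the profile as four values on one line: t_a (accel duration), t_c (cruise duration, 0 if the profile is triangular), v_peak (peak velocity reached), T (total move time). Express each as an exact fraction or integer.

(v_max)²/a_max = 90²/10 = 810
1890 ≥ 810 so v_max reached
t_a = 90/10 = 9; v_peak = 90
d_cruise = 1890 − 810 = 1080; t_c = 1080/90 = 12
T = 2·9 + 12 = 30

t_a=9 t_c=12 v_peak=90 T=30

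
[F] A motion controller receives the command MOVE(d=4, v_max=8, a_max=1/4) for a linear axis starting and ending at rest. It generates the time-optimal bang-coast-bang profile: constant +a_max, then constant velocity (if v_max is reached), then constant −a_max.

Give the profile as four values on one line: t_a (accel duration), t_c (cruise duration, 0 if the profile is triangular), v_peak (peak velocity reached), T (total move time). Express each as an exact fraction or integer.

t_a=4 t_c=0 v_peak=1 T=8

v_max²/a_max = 8²/(1/4) = 256
4 < 256 ⇒ no cruise
v_peak = √(4·1/4) = √1 = 1
t_a = 1/(1/4) = 4; t_c = 0
T = 2·4 = 8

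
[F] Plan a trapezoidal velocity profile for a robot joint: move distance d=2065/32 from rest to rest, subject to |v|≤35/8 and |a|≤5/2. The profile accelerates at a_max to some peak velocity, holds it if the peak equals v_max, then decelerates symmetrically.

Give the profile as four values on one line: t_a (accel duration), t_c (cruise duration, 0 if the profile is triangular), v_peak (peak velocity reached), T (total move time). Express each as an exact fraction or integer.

t_a=7/4 t_c=13 v_peak=35/8 T=33/2

v_max²/a_max = (35/8)²/(5/2) = 245/32
2065/32 ≥ 245/32 ⇒ cruise phase
t_a = (35/8)/(5/2) = 7/4; v_peak = 35/8
d_cruise = 2065/32 − 245/32 = 455/8; t_c = (455/8)/(35/8) = 13
T = 2·7/4 + 13 = 33/2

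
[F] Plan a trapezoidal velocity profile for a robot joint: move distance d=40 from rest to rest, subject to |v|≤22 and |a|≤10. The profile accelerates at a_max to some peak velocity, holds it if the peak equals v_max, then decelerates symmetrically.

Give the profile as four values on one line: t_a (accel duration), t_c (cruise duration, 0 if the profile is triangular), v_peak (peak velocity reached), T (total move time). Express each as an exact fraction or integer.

t_a=2 t_c=0 v_peak=20 T=4

(v_max)²/a_max = 22²/10 = 242/5
40 < 242/5 so t_c = 0
v_peak = √(40·10) = √400 = 20
t_a = 20/10 = 2; t_c = 0
T = 2·2 = 4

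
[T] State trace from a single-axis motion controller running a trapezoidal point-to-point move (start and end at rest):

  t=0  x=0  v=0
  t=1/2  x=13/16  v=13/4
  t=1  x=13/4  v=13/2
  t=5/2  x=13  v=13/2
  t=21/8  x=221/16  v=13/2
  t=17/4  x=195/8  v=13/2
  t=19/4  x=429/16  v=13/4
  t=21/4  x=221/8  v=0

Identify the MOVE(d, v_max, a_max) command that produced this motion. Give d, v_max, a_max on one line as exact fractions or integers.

final state: t=21/4, x=221/8, v=0 → d = 221/8
a_max = (13/4−0)/(1/2−0) = 13/2
max v = 13/2 over t∈[1,17/4] → v_max = 13/2
check: 13/2·(1+13/4) = 221/8 ✓

d=221/8 v_max=13/2 a_max=13/2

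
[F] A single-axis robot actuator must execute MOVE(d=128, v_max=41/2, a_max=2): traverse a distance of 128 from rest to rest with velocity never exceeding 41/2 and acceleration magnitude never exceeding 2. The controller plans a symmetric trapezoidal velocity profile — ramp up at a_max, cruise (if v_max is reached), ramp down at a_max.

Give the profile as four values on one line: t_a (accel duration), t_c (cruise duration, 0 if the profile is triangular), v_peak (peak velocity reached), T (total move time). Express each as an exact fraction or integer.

vₘ²/aₘ = (41/2)²/2 = 1681/8
128 < 1681/8 → triangular
v_peak = √(128·2) = √256 = 16
t_a = 16/2 = 8; t_c = 0
T = 2·8 = 16

t_a=8 t_c=0 v_peak=16 T=16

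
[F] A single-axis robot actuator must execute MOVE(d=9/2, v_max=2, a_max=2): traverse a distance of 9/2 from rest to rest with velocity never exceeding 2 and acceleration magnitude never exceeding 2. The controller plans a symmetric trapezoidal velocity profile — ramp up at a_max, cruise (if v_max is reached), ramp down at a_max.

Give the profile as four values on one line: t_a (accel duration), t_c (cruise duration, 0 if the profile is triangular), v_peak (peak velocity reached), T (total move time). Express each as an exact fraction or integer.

v_max²/a_max = 2²/2 = 2
9/2 ≥ 2 ⇒ cruise phase
t_a = 2/2 = 1; v_peak = 2
d_cruise = 9/2 − 2 = 5/2; t_c = (5/2)/2 = 5/4
T = 2·1 + 5/4 = 13/4

t_a=1 t_c=5/4 v_peak=2 T=13/4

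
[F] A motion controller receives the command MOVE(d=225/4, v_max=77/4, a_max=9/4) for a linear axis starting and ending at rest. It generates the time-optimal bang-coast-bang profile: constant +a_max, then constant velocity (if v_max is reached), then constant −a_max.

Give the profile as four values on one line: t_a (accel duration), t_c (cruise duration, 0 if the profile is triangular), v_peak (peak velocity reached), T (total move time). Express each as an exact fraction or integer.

t_a=5 t_c=0 v_peak=45/4 T=10

v_max²/a_max = (77/4)²/(9/4) = 5929/36
225/4 < 5929/36 → triangular
v_peak = √(225/4·9/4) = √(2025/16) = 45/4
t_a = (45/4)/(9/4) = 5; t_c = 0
T = 2·5 = 10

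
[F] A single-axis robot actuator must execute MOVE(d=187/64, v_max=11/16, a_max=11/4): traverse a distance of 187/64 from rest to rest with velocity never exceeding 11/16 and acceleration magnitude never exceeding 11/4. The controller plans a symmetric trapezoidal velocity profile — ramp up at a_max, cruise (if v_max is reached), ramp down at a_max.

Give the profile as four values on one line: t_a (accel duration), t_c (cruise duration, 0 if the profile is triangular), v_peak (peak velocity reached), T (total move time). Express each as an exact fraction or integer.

vₘ²/aₘ = (11/16)²/(11/4) = 11/64
187/64 ≥ 11/64 → trapezoidal
t_a = (11/16)/(11/4) = 1/4; v_peak = 11/16
d_cruise = 187/64 − 11/64 = 11/4; t_c = (11/4)/(11/16) = 4
T = 2·1/4 + 4 = 9/2

t_a=1/4 t_c=4 v_peak=11/16 T=9/2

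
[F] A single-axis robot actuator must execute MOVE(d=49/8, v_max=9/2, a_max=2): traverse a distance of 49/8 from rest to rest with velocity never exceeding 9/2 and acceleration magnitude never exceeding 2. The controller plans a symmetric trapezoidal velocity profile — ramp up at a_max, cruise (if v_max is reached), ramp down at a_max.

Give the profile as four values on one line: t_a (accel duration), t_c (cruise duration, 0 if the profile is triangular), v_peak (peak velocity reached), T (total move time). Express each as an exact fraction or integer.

t_a=7/4 t_c=0 v_peak=7/2 T=7/2

vₘ²/aₘ = (9/2)²/2 = 81/8
49/8 < 81/8 so t_c = 0
v_peak = √(49/8·2) = √(49/4) = 7/2
t_a = (7/2)/2 = 7/4; t_c = 0
T = 2·7/4 = 7/2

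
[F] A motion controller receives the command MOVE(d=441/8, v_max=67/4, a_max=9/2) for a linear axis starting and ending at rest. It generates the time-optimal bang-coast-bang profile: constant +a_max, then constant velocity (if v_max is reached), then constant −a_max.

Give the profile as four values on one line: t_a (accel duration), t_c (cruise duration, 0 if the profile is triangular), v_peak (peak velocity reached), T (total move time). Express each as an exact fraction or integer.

t_a=7/2 t_c=0 v_peak=63/4 T=7

(v_max)²/a_max = (67/4)²/(9/2) = 4489/72
441/8 < 4489/72 → triangular
v_peak = √(441/8·9/2) = √(3969/16) = 63/4
t_a = (63/4)/(9/2) = 7/2; t_c = 0
T = 2·7/2 = 7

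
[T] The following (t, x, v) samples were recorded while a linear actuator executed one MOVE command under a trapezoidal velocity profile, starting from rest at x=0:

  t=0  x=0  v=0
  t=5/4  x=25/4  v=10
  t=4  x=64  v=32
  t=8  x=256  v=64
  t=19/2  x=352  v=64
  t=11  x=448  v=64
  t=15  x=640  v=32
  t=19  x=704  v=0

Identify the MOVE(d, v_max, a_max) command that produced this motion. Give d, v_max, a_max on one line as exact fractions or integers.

d=704 v_max=64 a_max=8

final state: t=19, x=704, v=0 → d = 704
a_max = (10−0)/(5/4−0) = 8
max v = 64 over t∈[8,11] → v_max = 64
check: 64·(8+3) = 704 ✓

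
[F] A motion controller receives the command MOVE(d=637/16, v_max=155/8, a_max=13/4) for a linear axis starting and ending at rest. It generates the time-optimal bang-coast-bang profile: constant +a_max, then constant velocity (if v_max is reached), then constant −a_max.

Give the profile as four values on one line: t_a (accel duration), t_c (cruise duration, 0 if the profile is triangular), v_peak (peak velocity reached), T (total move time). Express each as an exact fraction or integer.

vₘ²/aₘ = (155/8)²/(13/4) = 24025/208
637/16 < 24025/208 ⇒ no cruise
v_peak = √(637/16·13/4) = √(8281/64) = 91/8
t_a = (91/8)/(13/4) = 7/2; t_c = 0
T = 2·7/2 = 7

t_a=7/2 t_c=0 v_peak=91/8 T=7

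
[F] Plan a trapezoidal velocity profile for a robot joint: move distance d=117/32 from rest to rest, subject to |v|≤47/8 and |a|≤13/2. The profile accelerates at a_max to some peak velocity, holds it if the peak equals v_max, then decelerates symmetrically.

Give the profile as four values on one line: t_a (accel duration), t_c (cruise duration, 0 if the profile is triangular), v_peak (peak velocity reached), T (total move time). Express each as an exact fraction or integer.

vₘ²/aₘ = (47/8)²/(13/2) = 2209/416
117/32 < 2209/416 ⇒ no cruise
v_peak = √(117/32·13/2) = √(1521/64) = 39/8
t_a = (39/8)/(13/2) = 3/4; t_c = 0
T = 2·3/4 = 3/2

t_a=3/4 t_c=0 v_peak=39/8 T=3/2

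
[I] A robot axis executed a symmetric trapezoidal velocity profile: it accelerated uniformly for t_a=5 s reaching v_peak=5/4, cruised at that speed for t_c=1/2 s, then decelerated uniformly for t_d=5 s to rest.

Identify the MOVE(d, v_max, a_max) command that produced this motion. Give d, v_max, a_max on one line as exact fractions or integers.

a_max = (5/4)/5 = 1/4
d_a = ½·5/4·5 = 25/8; d_c = 5/4·1/2 = 5/8
d = 2·25/8 + 5/8 = 55/8
t_c = 1/2 > 0 ⇒ limit active, v_max = 5/4

d=55/8 v_max=5/4 a_max=1/4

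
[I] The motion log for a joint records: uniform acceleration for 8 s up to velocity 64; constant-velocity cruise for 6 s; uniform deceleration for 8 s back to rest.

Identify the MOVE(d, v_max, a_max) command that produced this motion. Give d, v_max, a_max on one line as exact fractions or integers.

d=896 v_max=64 a_max=8

a_max = 64/8 = 8
d_a = ½·64·8 = 256; d_c = 64·6 = 384
d = 2·256 + 384 = 896
t_c = 6 > 0 ⇒ limit active, v_max = 64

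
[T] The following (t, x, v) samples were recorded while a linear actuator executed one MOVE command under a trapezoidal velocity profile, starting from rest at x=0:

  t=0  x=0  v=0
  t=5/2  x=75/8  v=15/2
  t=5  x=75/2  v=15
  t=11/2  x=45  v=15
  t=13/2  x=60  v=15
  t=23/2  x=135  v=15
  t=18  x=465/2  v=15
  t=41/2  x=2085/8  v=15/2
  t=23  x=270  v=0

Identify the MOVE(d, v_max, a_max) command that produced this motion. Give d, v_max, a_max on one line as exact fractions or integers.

d=270 v_max=15 a_max=3

final state: t=23, x=270, v=0 → d = 270
a_max = (15/2−0)/(5/2−0) = 3
max v = 15 over t∈[5,18] → v_max = 15
check: 15·(5+13) = 270 ✓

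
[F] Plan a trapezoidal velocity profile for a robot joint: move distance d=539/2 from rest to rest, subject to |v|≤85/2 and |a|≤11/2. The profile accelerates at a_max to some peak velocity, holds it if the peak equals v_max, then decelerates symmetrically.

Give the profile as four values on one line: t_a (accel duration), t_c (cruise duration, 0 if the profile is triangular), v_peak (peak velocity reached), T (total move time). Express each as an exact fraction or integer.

t_a=7 t_c=0 v_peak=77/2 T=14

v_max²/a_max = (85/2)²/(11/2) = 7225/22
539/2 < 7225/22 → triangular
v_peak = √(539/2·11/2) = √(5929/4) = 77/2
t_a = (77/2)/(11/2) = 7; t_c = 0
T = 2·7 = 14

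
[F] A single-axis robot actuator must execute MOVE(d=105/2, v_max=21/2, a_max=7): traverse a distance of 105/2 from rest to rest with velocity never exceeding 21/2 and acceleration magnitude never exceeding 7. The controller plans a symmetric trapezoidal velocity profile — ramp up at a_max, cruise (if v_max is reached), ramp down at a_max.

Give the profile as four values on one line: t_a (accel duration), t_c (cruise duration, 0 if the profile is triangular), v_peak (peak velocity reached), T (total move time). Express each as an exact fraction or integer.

t_a=3/2 t_c=7/2 v_peak=21/2 T=13/2

vₘ²/aₘ = (21/2)²/7 = 63/4
105/2 ≥ 63/4 so v_max reached
t_a = (21/2)/7 = 3/2; v_peak = 21/2
d_cruise = 105/2 − 63/4 = 147/4; t_c = (147/4)/(21/2) = 7/2
T = 2·3/2 + 7/2 = 13/2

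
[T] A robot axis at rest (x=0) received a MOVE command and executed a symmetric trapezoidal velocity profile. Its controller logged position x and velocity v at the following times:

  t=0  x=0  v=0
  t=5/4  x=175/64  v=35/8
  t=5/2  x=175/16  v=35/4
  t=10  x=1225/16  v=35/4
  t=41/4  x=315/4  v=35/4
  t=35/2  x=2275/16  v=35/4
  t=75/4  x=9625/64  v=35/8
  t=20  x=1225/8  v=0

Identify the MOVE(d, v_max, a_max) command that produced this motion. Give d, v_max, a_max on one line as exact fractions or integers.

d=1225/8 v_max=35/4 a_max=7/2

final state: t=20, x=1225/8, v=0 → d = 1225/8
a_max = (35/8−0)/(5/4−0) = 7/2
max v = 35/4 over t∈[5/2,35/2] → v_max = 35/4
check: 35/4·(5/2+15) = 1225/8 ✓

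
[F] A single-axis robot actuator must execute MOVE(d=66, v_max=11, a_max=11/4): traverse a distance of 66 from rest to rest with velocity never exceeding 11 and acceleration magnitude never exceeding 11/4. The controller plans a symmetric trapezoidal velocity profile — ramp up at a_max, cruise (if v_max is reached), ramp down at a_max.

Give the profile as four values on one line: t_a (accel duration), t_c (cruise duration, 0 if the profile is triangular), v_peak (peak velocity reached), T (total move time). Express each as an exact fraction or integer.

v_max²/a_max = 11²/(11/4) = 44
66 ≥ 44 → trapezoidal
t_a = 11/(11/4) = 4; v_peak = 11
d_cruise = 66 − 44 = 22; t_c = 22/11 = 2
T = 2·4 + 2 = 10

t_a=4 t_c=2 v_peak=11 T=10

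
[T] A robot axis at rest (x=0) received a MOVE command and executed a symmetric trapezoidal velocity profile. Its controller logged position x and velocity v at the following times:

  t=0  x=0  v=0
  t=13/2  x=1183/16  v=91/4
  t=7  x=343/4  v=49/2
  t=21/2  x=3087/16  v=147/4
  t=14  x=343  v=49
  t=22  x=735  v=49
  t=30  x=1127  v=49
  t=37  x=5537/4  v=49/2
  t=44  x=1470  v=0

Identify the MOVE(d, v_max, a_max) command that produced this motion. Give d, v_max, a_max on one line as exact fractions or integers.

d=1470 v_max=49 a_max=7/2

final state: t=44, x=1470, v=0 → d = 1470
a_max = (91/4−0)/(13/2−0) = 7/2
max v = 49 over t∈[14,30] → v_max = 49
check: 49·(14+16) = 1470 ✓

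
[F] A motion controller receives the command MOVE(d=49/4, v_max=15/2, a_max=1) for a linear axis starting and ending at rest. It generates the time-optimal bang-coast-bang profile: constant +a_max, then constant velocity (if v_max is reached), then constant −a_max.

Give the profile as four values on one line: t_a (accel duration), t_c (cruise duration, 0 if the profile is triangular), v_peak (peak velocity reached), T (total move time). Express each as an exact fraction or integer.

(v_max)²/a_max = (15/2)²/1 = 225/4
49/4 < 225/4 so t_c = 0
v_peak = √(49/4·1) = √(49/4) = 7/2
t_a = (7/2)/1 = 7/2; t_c = 0
T = 2·7/2 = 7

t_a=7/2 t_c=0 v_peak=7/2 T=7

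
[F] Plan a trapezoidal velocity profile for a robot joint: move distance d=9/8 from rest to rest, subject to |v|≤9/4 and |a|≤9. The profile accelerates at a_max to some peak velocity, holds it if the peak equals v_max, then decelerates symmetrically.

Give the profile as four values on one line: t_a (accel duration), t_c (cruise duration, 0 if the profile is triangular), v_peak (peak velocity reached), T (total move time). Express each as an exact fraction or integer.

t_a=1/4 t_c=1/4 v_peak=9/4 T=3/4

vₘ²/aₘ = (9/4)²/9 = 9/16
9/8 ≥ 9/16 ⇒ cruise phase
t_a = (9/4)/9 = 1/4; v_peak = 9/4
d_cruise = 9/8 − 9/16 = 9/16; t_c = (9/16)/(9/4) = 1/4
T = 2·1/4 + 1/4 = 3/4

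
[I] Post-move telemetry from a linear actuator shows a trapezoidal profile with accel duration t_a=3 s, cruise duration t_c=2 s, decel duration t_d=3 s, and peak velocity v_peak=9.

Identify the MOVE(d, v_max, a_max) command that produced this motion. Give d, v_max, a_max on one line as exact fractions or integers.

a_max = 9/3 = 3
d_a = ½·9·3 = 27/2; d_c = 9·2 = 18
d = 2·27/2 + 18 = 45
t_c = 2 > 0 ⇒ limit active, v_max = 9

d=45 v_max=9 a_max=3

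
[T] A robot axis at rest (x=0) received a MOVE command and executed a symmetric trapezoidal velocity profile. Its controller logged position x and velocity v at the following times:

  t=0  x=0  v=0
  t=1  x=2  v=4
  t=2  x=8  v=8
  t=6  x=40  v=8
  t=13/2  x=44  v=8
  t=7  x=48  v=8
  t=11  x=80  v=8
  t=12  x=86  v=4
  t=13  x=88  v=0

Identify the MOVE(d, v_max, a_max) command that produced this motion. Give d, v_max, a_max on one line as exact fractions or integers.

final state: t=13, x=88, v=0 → d = 88
a_max = (4−0)/(1−0) = 4
max v = 8 over t∈[2,11] → v_max = 8
check: 8·(2+9) = 88 ✓

d=88 v_max=8 a_max=4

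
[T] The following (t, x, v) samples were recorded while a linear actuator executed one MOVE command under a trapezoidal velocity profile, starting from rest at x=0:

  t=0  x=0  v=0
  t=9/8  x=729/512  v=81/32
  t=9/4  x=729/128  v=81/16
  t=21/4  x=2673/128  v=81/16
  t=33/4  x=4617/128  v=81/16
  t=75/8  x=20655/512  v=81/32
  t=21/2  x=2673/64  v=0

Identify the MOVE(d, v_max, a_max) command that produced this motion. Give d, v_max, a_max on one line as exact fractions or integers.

d=2673/64 v_max=81/16 a_max=9/4

final state: t=21/2, x=2673/64, v=0 → d = 2673/64
a_max = (81/32−0)/(9/8−0) = 9/4
max v = 81/16 over t∈[9/4,33/4] → v_max = 81/16
check: 81/16·(9/4+6) = 2673/64 ✓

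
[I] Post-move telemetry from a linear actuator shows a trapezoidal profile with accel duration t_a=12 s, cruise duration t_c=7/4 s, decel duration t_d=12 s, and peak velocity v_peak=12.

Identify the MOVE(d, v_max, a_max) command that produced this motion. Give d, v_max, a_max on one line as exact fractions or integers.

a_max = 12/12 = 1
d_a = ½·12·12 = 72; d_c = 12·7/4 = 21
d = 2·72 + 21 = 165
t_c = 7/4 > 0 → v_max = v_peak = 12

d=165 v_max=12 a_max=1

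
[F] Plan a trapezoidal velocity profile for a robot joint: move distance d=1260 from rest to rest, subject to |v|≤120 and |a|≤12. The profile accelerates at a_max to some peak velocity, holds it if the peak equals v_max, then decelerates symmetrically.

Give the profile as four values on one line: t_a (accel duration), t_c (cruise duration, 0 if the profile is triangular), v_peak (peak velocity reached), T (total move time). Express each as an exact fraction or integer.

v_max²/a_max = 120²/12 = 1200
1260 ≥ 1200 so v_max reached
t_a = 120/12 = 10; v_peak = 120
d_cruise = 1260 − 1200 = 60; t_c = 60/120 = 1/2
T = 2·10 + 1/2 = 41/2

t_a=10 t_c=1/2 v_peak=120 T=41/2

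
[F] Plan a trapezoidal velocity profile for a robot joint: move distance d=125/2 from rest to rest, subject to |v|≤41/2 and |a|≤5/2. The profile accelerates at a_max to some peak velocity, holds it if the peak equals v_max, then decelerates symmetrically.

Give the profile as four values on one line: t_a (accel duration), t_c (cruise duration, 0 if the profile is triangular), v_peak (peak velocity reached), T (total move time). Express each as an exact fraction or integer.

vₘ²/aₘ = (41/2)²/(5/2) = 1681/10
125/2 < 1681/10 so t_c = 0
v_peak = √(125/2·5/2) = √(625/4) = 25/2
t_a = (25/2)/(5/2) = 5; t_c = 0
T = 2·5 = 10

t_a=5 t_c=0 v_peak=25/2 T=10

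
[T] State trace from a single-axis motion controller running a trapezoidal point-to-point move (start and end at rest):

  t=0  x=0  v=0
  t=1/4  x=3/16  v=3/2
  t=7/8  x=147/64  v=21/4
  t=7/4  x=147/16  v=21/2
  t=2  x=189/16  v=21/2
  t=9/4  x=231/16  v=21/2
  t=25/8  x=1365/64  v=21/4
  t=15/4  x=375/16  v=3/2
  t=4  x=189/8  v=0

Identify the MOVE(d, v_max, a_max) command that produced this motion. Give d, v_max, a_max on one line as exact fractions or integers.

final state: t=4, x=189/8, v=0 → d = 189/8
a_max = (3/2−0)/(1/4−0) = 6
max v = 21/2 over t∈[7/4,9/4] → v_max = 21/2
check: 21/2·(7/4+1/2) = 189/8 ✓

d=189/8 v_max=21/2 a_max=6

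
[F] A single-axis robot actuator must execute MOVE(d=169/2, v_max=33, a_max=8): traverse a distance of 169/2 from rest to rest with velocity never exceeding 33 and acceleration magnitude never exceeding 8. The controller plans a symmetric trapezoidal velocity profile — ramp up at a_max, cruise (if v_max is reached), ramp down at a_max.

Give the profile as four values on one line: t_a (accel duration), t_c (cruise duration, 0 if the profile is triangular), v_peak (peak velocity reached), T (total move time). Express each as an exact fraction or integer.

t_a=13/4 t_c=0 v_peak=26 T=13/2

(v_max)²/a_max = 33²/8 = 1089/8
169/2 < 1089/8 → triangular
v_peak = √(169/2·8) = √676 = 26
t_a = 26/8 = 13/4; t_c = 0
T = 2·13/4 = 13/2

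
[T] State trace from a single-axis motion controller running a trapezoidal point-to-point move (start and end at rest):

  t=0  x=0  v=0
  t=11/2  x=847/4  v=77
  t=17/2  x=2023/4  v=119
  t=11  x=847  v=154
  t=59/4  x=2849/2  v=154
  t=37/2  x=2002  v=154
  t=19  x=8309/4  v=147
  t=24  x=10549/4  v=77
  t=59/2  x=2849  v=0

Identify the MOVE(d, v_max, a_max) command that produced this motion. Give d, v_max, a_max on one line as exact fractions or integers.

d=2849 v_max=154 a_max=14

final state: t=59/2, x=2849, v=0 → d = 2849
a_max = (77−0)/(11/2−0) = 14
max v = 154 over t∈[11,37/2] → v_max = 154
check: 154·(11+15/2) = 2849 ✓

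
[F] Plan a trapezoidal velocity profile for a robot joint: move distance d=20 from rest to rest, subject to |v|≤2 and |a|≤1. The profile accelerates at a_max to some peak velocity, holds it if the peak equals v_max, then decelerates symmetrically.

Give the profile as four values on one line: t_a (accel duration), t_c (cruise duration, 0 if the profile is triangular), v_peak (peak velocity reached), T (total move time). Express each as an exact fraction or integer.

vₘ²/aₘ = 2²/1 = 4
20 ≥ 4 → trapezoidal
t_a = 2/1 = 2; v_peak = 2
d_cruise = 20 − 4 = 16; t_c = 16/2 = 8
T = 2·2 + 8 = 12

t_a=2 t_c=8 v_peak=2 T=12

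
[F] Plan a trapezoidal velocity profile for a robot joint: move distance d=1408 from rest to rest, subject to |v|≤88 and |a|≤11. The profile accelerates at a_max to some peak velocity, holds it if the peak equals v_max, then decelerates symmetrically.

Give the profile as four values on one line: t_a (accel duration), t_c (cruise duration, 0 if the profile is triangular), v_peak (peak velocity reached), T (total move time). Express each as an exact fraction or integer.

vₘ²/aₘ = 88²/11 = 704
1408 ≥ 704 → trapezoidal
t_a = 88/11 = 8; v_peak = 88
d_cruise = 1408 − 704 = 704; t_c = 704/88 = 8
T = 2·8 + 8 = 24

t_a=8 t_c=8 v_peak=88 T=24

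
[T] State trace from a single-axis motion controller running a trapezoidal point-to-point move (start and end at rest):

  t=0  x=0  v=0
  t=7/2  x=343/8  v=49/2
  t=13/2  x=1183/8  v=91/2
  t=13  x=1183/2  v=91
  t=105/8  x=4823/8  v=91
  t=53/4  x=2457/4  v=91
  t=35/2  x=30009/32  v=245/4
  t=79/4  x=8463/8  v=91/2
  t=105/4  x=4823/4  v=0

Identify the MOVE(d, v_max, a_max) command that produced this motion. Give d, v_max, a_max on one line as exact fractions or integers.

d=4823/4 v_max=91 a_max=7

final state: t=105/4, x=4823/4, v=0 → d = 4823/4
a_max = (49/2−0)/(7/2−0) = 7
max v = 91 over t∈[13,53/4] → v_max = 91
check: 91·(13+1/4) = 4823/4 ✓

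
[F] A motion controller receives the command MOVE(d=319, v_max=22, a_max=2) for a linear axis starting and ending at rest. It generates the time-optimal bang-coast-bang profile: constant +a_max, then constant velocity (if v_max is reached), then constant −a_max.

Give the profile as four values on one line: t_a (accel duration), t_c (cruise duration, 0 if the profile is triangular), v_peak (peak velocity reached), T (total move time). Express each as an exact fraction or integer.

t_a=11 t_c=7/2 v_peak=22 T=51/2

v_max²/a_max = 22²/2 = 242
319 ≥ 242 so v_max reached
t_a = 22/2 = 11; v_peak = 22
d_cruise = 319 − 242 = 77; t_c = 77/22 = 7/2
T = 2·11 + 7/2 = 51/2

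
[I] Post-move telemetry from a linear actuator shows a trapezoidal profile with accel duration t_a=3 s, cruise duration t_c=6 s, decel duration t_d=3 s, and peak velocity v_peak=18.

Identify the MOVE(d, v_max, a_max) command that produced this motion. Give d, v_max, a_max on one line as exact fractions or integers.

d=162 v_max=18 a_max=6

a_max = 18/3 = 6
d_a = ½·18·3 = 27; d_c = 18·6 = 108
d = 2·27 + 108 = 162
t_c = 6 > 0 so v_max = 18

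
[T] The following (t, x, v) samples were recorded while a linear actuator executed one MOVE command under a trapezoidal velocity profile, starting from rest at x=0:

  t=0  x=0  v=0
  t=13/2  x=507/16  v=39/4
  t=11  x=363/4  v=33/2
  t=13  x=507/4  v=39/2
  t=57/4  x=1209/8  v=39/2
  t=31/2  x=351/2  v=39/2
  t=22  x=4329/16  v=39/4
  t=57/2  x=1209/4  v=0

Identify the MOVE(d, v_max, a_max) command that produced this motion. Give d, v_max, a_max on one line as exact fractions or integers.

final state: t=57/2, x=1209/4, v=0 → d = 1209/4
a_max = (39/4−0)/(13/2−0) = 3/2
max v = 39/2 over t∈[13,31/2] → v_max = 39/2
check: 39/2·(13+5/2) = 1209/4 ✓

d=1209/4 v_max=39/2 a_max=3/2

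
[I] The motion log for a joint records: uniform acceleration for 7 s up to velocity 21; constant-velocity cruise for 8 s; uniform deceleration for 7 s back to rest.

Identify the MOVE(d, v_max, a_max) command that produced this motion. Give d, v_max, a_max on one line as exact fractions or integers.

a_max = 21/7 = 3
d_a = ½·21·7 = 147/2; d_c = 21·8 = 168
d = 2·147/2 + 168 = 315
t_c = 8 > 0 so v_max = 21

d=315 v_max=21 a_max=3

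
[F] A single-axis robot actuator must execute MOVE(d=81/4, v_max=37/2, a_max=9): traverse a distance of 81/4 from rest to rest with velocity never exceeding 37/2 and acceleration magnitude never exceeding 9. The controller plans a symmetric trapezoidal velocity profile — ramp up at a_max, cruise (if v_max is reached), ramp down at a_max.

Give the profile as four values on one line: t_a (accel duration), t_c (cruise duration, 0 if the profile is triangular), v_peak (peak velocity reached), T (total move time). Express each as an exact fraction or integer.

vₘ²/aₘ = (37/2)²/9 = 1369/36
81/4 < 1369/36 ⇒ no cruise
v_peak = √(81/4·9) = √(729/4) = 27/2
t_a = (27/2)/9 = 3/2; t_c = 0
T = 2·3/2 = 3

t_a=3/2 t_c=0 v_peak=27/2 T=3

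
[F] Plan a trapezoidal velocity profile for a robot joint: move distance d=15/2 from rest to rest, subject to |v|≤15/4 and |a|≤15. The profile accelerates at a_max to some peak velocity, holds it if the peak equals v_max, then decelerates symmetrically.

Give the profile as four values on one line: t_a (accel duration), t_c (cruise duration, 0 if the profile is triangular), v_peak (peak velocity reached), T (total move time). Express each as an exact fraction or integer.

t_a=1/4 t_c=7/4 v_peak=15/4 T=9/4

v_max²/a_max = (15/4)²/15 = 15/16
15/2 ≥ 15/16 ⇒ cruise phase
t_a = (15/4)/15 = 1/4; v_peak = 15/4
d_cruise = 15/2 − 15/16 = 105/16; t_c = (105/16)/(15/4) = 7/4
T = 2·1/4 + 7/4 = 9/4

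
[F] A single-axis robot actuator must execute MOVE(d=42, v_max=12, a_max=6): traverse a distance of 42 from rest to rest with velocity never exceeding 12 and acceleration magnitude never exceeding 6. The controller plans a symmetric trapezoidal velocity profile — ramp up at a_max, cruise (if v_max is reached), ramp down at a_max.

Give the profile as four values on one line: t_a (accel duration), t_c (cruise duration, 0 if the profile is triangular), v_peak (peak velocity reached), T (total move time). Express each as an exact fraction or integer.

t_a=2 t_c=3/2 v_peak=12 T=11/2

v_max²/a_max = 12²/6 = 24
42 ≥ 24 so v_max reached
t_a = 12/6 = 2; v_peak = 12
d_cruise = 42 − 24 = 18; t_c = 18/12 = 3/2
T = 2·2 + 3/2 = 11/2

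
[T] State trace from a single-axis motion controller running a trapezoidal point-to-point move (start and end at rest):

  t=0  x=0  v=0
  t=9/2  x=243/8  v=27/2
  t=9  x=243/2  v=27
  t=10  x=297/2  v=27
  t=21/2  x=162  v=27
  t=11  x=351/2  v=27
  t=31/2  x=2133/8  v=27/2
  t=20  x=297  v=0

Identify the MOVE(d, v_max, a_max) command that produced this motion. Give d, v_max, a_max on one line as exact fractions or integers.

final state: t=20, x=297, v=0 → d = 297
a_max = (27/2−0)/(9/2−0) = 3
max v = 27 over t∈[9,11] → v_max = 27
check: 27·(9+2) = 297 ✓

d=297 v_max=27 a_max=3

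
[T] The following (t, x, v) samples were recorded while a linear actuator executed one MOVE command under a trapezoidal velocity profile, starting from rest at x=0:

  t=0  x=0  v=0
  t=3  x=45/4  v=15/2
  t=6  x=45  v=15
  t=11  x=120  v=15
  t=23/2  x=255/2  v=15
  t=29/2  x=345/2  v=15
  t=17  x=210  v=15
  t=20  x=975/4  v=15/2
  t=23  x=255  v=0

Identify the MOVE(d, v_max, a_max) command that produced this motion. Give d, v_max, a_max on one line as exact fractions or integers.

final state: t=23, x=255, v=0 → d = 255
a_max = (15/2−0)/(3−0) = 5/2
max v = 15 over t∈[6,17] → v_max = 15
check: 15·(6+11) = 255 ✓

d=255 v_max=15 a_max=5/2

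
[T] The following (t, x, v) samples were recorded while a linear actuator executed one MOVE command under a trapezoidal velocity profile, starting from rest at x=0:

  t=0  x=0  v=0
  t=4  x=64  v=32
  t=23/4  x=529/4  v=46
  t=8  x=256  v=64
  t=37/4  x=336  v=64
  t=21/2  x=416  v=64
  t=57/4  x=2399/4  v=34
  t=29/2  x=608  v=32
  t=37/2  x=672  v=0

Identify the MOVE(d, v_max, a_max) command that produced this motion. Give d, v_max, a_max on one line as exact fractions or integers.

d=672 v_max=64 a_max=8

final state: t=37/2, x=672, v=0 → d = 672
a_max = (32−0)/(4−0) = 8
max v = 64 over t∈[8,21/2] → v_max = 64
check: 64·(8+5/2) = 672 ✓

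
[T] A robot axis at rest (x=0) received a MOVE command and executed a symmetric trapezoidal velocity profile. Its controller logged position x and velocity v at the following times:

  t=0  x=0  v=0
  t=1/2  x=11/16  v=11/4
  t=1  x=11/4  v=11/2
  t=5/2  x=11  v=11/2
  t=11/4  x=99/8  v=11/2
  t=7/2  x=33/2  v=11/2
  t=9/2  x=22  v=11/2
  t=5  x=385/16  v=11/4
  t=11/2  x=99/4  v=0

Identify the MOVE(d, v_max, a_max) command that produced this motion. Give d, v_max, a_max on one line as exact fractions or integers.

final state: t=11/2, x=99/4, v=0 → d = 99/4
a_max = (11/4−0)/(1/2−0) = 11/2
max v = 11/2 over t∈[1,9/2] → v_max = 11/2
check: 11/2·(1+7/2) = 99/4 ✓

d=99/4 v_max=11/2 a_max=11/2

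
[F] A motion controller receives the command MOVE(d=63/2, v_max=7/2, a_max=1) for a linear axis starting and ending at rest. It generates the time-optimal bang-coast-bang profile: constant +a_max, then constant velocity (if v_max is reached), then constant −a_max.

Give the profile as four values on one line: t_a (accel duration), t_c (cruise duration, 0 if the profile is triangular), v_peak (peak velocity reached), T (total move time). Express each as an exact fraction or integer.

t_a=7/2 t_c=11/2 v_peak=7/2 T=25/2

(v_max)²/a_max = (7/2)²/1 = 49/4
63/2 ≥ 49/4 → trapezoidal
t_a = (7/2)/1 = 7/2; v_peak = 7/2
d_cruise = 63/2 − 49/4 = 77/4; t_c = (77/4)/(7/2) = 11/2
T = 2·7/2 + 11/2 = 25/2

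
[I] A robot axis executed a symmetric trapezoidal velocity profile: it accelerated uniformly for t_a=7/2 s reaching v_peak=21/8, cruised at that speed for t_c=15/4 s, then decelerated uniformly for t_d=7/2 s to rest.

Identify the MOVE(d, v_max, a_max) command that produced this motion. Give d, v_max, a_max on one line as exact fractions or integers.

d=609/32 v_max=21/8 a_max=3/4

a_max = (21/8)/(7/2) = 3/4
d_a = ½·21/8·7/2 = 147/32; d_c = 21/8·15/4 = 315/32
d = 2·147/32 + 315/32 = 609/32
t_c = 15/4 > 0 ⇒ limit active, v_max = 21/8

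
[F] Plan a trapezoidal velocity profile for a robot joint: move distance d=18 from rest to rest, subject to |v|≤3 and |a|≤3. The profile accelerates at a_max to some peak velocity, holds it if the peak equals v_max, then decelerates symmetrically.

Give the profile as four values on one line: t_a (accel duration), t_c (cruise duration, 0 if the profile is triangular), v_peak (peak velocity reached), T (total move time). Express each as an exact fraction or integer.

vₘ²/aₘ = 3²/3 = 3
18 ≥ 3 ⇒ cruise phase
t_a = 3/3 = 1; v_peak = 3
d_cruise = 18 − 3 = 15; t_c = 15/3 = 5
T = 2·1 + 5 = 7

t_a=1 t_c=5 v_peak=3 T=7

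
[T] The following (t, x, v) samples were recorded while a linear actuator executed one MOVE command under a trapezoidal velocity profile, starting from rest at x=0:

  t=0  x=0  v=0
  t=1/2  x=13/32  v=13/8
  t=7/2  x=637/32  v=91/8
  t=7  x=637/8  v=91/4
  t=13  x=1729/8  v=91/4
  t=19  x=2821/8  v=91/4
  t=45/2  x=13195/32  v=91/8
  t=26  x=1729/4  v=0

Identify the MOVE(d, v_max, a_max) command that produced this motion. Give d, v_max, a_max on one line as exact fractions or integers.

d=1729/4 v_max=91/4 a_max=13/4

final state: t=26, x=1729/4, v=0 → d = 1729/4
a_max = (13/8−0)/(1/2−0) = 13/4
max v = 91/4 over t∈[7,19] → v_max = 91/4
check: 91/4·(7+12) = 1729/4 ✓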